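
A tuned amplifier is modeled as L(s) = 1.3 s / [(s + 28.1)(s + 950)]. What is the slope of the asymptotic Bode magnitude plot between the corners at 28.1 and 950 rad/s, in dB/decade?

0 dB/decade

In this band the factors already past their corner are: 1 differentiator zero, pole at 28.1; net slope = 0 dB/decade.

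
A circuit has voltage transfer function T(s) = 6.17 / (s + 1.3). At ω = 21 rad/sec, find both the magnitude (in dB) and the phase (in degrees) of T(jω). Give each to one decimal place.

|T| = -10.7 dB, ∠T = -86.5°

|j21 + 1.3| = √(21² + 1.3²) = 21.04
|T(j21)| = 6.17 / 21.04 = 0.29325
20 log₁₀(0.29325) = -10.66 dB
∠(j21 + 1.3) = arctan(21/1.3) = 86.46°
∠T(j21) = −86.46° = -86.46°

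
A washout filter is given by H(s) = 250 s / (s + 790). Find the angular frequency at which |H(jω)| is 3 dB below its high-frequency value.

790 rad/sec

For a single-pole high-pass, the −3 dB point is at the pole: ω = 790 rad/sec.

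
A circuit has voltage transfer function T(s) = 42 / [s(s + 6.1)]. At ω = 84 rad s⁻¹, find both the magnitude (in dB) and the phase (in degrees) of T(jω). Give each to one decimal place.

|j84 + 6.1| = √(84² + 6.1²) = 84.22
|j84| = 84
|T(j84)| = 42 / (84.22 × 84) = 0.0059367
20 log₁₀(0.0059367) = -44.53 dB
∠(j84 + 6.1) = arctan(84/6.1) = 85.85°
∠(j84) = 90.00°
∠T(j84) = − (85.85° + 90.00°) = -175.85°

|T| = -44.5 dB, ∠T = -175.8 deg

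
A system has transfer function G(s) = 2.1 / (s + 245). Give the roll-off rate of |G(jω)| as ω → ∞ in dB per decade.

-20 dB/decade

With 0 zeros and 1 pole, the high-frequency asymptotic slope is 20 × (0 − 1) = -20 dB/decade.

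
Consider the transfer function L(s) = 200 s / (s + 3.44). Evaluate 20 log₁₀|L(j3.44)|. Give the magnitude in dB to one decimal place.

|j3.44| = 3.44
|j3.44 + 3.44| = √(3.44² + 3.44²) = 4.865
|L(j3.44)| = 200 × 3.44 / 4.865 = 141.42
20 log₁₀(141.42) = 43.01 dB

43.0 dB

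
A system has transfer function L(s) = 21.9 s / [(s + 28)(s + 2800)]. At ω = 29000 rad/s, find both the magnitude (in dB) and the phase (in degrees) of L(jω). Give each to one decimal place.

|L| = -62.5 dB, ∠L = -84.4 deg

|j29000| = 2.9e+04
|j29000 + 28| = √(29000² + 28²) = 2.9e+04
|j29000 + 2800| = √(29000² + 2800²) = 2.913e+04
|L(j29000)| = 21.9 × 2.9e+04 / (2.9e+04 × 2.913e+04) = 0.00075168
20 log₁₀(0.00075168) = -62.48 dB
∠(j29000) = 90.00°
∠(j29000 + 28) = arctan(29000/28) = 89.94°
∠(j29000 + 2800) = arctan(29000/2800) = 84.49°
∠L(j29000) = 90.00° − (89.94° + 84.49°) = -84.43°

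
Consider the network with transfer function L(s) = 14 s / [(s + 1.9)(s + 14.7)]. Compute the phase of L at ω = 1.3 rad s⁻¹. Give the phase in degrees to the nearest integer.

51 deg

∠(j1.3) = 90.00°
∠(j1.3 + 1.9) = arctan(1.3/1.9) = 34.38°
∠(j1.3 + 14.7) = arctan(1.3/14.7) = 5.05°
∠L(j1.3) = 90.00° − (34.38° + 5.05°) = 50.57°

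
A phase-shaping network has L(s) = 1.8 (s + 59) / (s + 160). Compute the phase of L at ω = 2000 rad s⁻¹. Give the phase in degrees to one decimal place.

2.9°

∠(j2000 + 59) = arctan(2000/59) = 88.31°
∠(j2000 + 160) = arctan(2000/160) = 85.43°
∠L(j2000) = 88.31° − 85.43° = 2.88°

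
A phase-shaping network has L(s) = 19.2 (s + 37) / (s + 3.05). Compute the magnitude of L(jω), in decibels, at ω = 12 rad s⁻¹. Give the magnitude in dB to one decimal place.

35.6 dB

|j12 + 37| = √(12² + 37²) = 38.9
|j12 + 3.05| = √(12² + 3.05²) = 12.38
|L(j12)| = 19.2 × 38.9 / 12.38 = 60.318
20 log₁₀(60.318) = 35.61 dB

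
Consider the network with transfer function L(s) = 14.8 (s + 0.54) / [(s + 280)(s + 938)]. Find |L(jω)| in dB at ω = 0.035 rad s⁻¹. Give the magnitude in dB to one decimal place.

|j0.035 + 0.54| = √(0.035² + 0.54²) = 0.5411
|j0.035 + 280| = √(0.035² + 280²) = 280
|j0.035 + 938| = √(0.035² + 938²) = 938
|L(j0.035)| = 14.8 × 0.5411 / (280 × 938) = 3.0493e-05
20 log₁₀(3.0493e-05) = -90.32 dB

-90.3 dB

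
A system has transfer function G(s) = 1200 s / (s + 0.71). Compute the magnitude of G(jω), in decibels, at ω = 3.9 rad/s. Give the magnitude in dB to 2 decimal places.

|j3.9| = 3.9
|j3.9 + 0.71| = √(3.9² + 0.71²) = 3.964
|G(j3.9)| = 1200 × 3.9 / 3.964 = 1180.6
20 log₁₀(1180.6) = 61.442 dB

61.44 dB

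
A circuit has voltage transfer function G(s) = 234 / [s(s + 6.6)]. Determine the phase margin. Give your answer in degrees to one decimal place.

24.3°

Gain crossover: |G(jω)| = 1 at ω ≈ 14.6 rad s⁻¹.
∠G(j14.6) = −90° − arctan(14.6/6.6) ≈ -155.68°
PM = 180° + (-155.68°) = 24.32°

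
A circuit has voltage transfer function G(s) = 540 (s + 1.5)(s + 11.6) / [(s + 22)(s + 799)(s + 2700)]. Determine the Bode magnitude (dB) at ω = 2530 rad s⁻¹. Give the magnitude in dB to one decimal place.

-17.1 dB

|j2530 + 1.5| = √(2530² + 1.5²) = 2530
|j2530 + 11.6| = √(2530² + 11.6²) = 2530
|j2530 + 22| = √(2530² + 22²) = 2530
|j2530 + 799| = √(2530² + 799²) = 2653
|j2530 + 2700| = √(2530² + 2700²) = 3700
|G(j2530)| = 540 × 2530 × 2530 / (2530 × 2653 × 3700) = 0.13916
20 log₁₀(0.13916) = -17.13 dB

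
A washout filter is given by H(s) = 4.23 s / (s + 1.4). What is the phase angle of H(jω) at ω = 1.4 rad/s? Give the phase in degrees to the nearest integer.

∠(j1.4) = 90.00°
∠(j1.4 + 1.4) = arctan(1.4/1.4) = 45.00°
∠H(j1.4) = 90.00° − 45.00° = 45.00°

45°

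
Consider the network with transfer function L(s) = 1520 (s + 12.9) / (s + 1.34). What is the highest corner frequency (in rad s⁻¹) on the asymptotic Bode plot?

Break frequencies occur at each pole and zero magnitude: 1.34 rad s⁻¹, 12.9 rad s⁻¹.
The highest is 12.9 rad s⁻¹.

12.9 rad s⁻¹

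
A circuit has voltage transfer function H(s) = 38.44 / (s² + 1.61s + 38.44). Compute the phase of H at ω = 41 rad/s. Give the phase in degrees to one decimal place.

∠[(j41)² + 1.61(j41) + 38.44] = ∠[-1642.6 + j66.01] = 177.70°
∠H(j41) = −177.70° = -177.70°

-177.7°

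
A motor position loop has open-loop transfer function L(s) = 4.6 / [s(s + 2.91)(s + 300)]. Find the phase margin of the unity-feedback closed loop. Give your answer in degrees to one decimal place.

89.9°

Gain crossover: |L(jω)| = 1 at ω ≈ 0.00527 rad/s.
∠L(j0.00527) = −90° − arctan(0.00527/2.91) − arctan(0.00527/300) ≈ -90.10°
PM = 180° + (-90.10°) = 89.90°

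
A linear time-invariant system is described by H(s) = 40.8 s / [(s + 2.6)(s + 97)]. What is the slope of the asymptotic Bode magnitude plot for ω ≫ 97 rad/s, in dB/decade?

-20 dB/decade

With 1 zero and 2 poles, the high-frequency asymptotic slope is 20 × (1 − 2) = -20 dB/decade.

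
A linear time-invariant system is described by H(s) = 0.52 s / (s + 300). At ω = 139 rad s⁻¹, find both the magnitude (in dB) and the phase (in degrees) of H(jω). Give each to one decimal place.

|H| = -13.2 dB, ∠H = 65.1 deg

|j139| = 139
|j139 + 300| = √(139² + 300²) = 330.6
|H(j139)| = 0.52 × 139 / 330.6 = 0.21861
20 log₁₀(0.21861) = -13.21 dB
∠(j139) = 90.00°
∠(j139 + 300) = arctan(139/300) = 24.86°
∠H(j139) = 90.00° − 24.86° = 65.14°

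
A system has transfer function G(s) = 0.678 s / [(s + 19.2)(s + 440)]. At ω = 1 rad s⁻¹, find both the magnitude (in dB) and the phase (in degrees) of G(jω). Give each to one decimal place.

|G| = -81.9 dB, ∠G = 86.9°

|j1| = 1
|j1 + 19.2| = √(1² + 19.2²) = 19.23
|j1 + 440| = √(1² + 440²) = 440
|G(j1)| = 0.678 × 1 / (19.23 × 440) = 8.0147e-05
20 log₁₀(8.0147e-05) = -81.92 dB
∠(j1) = 90.00°
∠(j1 + 19.2) = arctan(1/19.2) = 2.98°
∠(j1 + 440) = arctan(1/440) = 0.13°
∠G(j1) = 90.00° − (2.98° + 0.13°) = 86.89°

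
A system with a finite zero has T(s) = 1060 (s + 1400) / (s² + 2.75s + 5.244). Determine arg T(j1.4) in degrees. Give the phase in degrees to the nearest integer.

-49°

∠(j1.4 + 1400) = arctan(1.4/1400) = 0.06°
∠[(j1.4)² + 2.75(j1.4) + 5.244] = ∠[3.284 + j3.85] = 49.54°
∠T(j1.4) = 0.06° − 49.54° = -49.48°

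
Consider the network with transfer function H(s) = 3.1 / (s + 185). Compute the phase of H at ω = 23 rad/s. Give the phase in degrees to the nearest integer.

-7°

∠(j23 + 185) = arctan(23/185) = 7.09°
∠H(j23) = −7.09° = -7.09°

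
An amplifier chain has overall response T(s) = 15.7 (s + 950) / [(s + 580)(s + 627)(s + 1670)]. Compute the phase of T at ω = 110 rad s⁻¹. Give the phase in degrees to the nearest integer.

∠(j110 + 950) = arctan(110/950) = 6.60°
∠(j110 + 580) = arctan(110/580) = 10.74°
∠(j110 + 627) = arctan(110/627) = 9.95°
∠(j110 + 1670) = arctan(110/1670) = 3.77°
∠T(j110) = 6.60° − (10.74° + 9.95° + 3.77°) = -17.85°

-18°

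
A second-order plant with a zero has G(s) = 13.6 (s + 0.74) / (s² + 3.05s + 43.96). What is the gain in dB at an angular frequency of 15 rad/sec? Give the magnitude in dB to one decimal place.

0.8 dB

|j15 + 0.74| = √(15² + 0.74²) = 15.02
|(j15)² + 3.05(j15) + 43.96| = |-181.04 + j45.75| = 186.7
|G(j15)| = 13.6 × 15.02 / 186.7 = 1.0938
20 log₁₀(1.0938) = 0.78 dB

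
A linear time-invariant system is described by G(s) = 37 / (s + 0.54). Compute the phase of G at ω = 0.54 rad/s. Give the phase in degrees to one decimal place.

∠(j0.54 + 0.54) = arctan(0.54/0.54) = 45.00°
∠G(j0.54) = −45.00° = -45.00°

-45.0 deg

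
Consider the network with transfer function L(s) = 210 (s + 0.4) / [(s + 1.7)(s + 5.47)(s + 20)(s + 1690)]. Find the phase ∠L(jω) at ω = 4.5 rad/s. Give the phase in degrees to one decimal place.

-36.7 deg

∠(j4.5 + 0.4) = arctan(4.5/0.4) = 84.92°
∠(j4.5 + 1.7) = arctan(4.5/1.7) = 69.30°
∠(j4.5 + 5.47) = arctan(4.5/5.47) = 39.44°
∠(j4.5 + 20) = arctan(4.5/20) = 12.68°
∠(j4.5 + 1690) = arctan(4.5/1690) = 0.15°
∠L(j4.5) = 84.92° − (69.30° + 39.44° + 12.68° + 0.15°) = -36.66°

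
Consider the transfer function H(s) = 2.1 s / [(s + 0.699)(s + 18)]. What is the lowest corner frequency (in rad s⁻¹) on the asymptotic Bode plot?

Break frequencies occur at each pole and zero magnitude: 0.699 rad s⁻¹, 18 rad s⁻¹.
The lowest is 0.699 rad s⁻¹.

0.699 rad s⁻¹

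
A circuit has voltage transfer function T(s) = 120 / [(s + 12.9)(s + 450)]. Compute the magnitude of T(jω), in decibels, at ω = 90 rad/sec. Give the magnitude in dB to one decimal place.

-50.8 dB

|j90 + 12.9| = √(90² + 12.9²) = 90.92
|j90 + 450| = √(90² + 450²) = 458.9
|T(j90)| = 120 / (90.92 × 458.9) = 0.002876
20 log₁₀(0.002876) = -50.82 dB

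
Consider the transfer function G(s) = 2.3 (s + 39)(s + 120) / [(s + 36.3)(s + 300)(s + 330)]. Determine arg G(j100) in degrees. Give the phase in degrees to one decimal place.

3.2°

∠(j100 + 39) = arctan(100/39) = 68.69°
∠(j100 + 120) = arctan(100/120) = 39.81°
∠(j100 + 36.3) = arctan(100/36.3) = 70.05°
∠(j100 + 300) = arctan(100/300) = 18.43°
∠(j100 + 330) = arctan(100/330) = 16.86°
∠G(j100) = 68.69° + 39.81° − (70.05° + 18.43° + 16.86°) = 3.16°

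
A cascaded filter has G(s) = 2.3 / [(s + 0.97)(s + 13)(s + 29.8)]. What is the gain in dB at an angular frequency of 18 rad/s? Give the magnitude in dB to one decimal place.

-75.6 dB

|j18 + 0.97| = √(18² + 0.97²) = 18.03
|j18 + 13| = √(18² + 13²) = 22.2
|j18 + 29.8| = √(18² + 29.8²) = 34.81
|G(j18)| = 2.3 / (18.03 × 22.2 × 34.81) = 0.00016506
20 log₁₀(0.00016506) = -75.65 dB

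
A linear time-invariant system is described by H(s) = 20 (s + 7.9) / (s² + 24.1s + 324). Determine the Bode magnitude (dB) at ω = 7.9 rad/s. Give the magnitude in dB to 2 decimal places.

-3.22 dB

|j7.9 + 7.9| = √(7.9² + 7.9²) = 11.17
|(j7.9)² + 24.1(j7.9) + 324| = |261.59 + j190.39| = 323.5
|H(j7.9)| = 20 × 11.17 / 323.5 = 0.69063
20 log₁₀(0.69063) = -3.215 dB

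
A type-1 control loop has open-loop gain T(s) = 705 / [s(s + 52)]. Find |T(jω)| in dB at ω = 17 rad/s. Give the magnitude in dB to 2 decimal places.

|j17 + 52| = √(17² + 52²) = 54.71
|j17| = 17
|T(j17)| = 705 / (54.71 × 17) = 0.75803
20 log₁₀(0.75803) = -2.406 dB

-2.41 dB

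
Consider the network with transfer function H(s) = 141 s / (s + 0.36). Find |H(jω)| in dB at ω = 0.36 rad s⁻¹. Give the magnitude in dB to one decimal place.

40.0 dB

|j0.36| = 0.36
|j0.36 + 0.36| = √(0.36² + 0.36²) = 0.5091
|H(j0.36)| = 141 × 0.36 / 0.5091 = 99.702
20 log₁₀(99.702) = 39.97 dB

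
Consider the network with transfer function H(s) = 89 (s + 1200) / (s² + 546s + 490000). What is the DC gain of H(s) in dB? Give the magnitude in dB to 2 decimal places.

-13.23 dB

H(0) = 89 × 1200 / 490000 = 0.21796
20 log₁₀(0.21796) = -13.232 dB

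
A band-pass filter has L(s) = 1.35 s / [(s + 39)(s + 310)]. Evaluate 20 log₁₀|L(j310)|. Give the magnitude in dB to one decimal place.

-50.3 dB

|j310| = 310
|j310 + 39| = √(310² + 39²) = 312.4
|j310 + 310| = √(310² + 310²) = 438.4
|L(j310)| = 1.35 × 310 / (312.4 × 438.4) = 0.0030553
20 log₁₀(0.0030553) = -50.30 dB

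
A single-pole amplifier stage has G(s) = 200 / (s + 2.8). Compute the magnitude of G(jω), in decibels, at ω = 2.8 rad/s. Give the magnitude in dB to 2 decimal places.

34.07 dB

|j2.8 + 2.8| = √(2.8² + 2.8²) = 3.96
|G(j2.8)| = 200 / 3.96 = 50.508
20 log₁₀(50.508) = 34.067 dB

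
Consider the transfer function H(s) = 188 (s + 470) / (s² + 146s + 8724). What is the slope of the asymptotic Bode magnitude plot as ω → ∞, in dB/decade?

-20 dB/decade

With 1 zero and 2 poles, the high-frequency asymptotic slope is 20 × (1 − 2) = -20 dB/decade.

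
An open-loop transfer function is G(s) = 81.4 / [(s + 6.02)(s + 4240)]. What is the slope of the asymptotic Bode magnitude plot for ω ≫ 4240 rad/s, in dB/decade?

-40 dB/decade

With 0 zeros and 2 poles, the high-frequency asymptotic slope is 20 × (0 − 2) = -40 dB/decade.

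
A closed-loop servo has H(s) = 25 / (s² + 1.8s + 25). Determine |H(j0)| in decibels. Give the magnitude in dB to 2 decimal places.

0.00 dB

H(0) = 25 / 25 = 1
20 log₁₀(1) = 0.000 dB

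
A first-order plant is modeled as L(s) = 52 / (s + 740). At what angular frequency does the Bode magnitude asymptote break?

The single real pole at s = −740 gives a corner at ω = 740 rad/s.

740 rad/s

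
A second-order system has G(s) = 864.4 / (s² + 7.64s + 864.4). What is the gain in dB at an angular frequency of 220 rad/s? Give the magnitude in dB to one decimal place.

-34.8 dB

|(j220)² + 7.64(j220) + 864.4| = |-47536 + j1680.8| = 4.757e+04
|G(j220)| = 864.4 / 4.757e+04 = 0.018173
20 log₁₀(0.018173) = -34.81 dB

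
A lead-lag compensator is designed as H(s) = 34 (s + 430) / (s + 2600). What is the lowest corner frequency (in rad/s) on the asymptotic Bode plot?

Break frequencies occur at each pole and zero magnitude: 430 rad/s, 2600 rad/s.
The lowest is 430 rad/s.

430 rad/s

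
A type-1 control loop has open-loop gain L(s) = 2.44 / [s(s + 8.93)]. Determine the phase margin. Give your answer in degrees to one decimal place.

Gain crossover: |L(jω)| = 1 at ω ≈ 0.273 rad s⁻¹.
∠L(j0.273) = −90° − arctan(0.273/8.93) ≈ -91.75°
PM = 180° + (-91.75°) = 88.25°

88.2°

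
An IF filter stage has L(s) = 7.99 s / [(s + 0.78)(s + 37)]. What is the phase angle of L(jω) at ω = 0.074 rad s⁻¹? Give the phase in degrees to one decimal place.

∠(j0.074) = 90.00°
∠(j0.074 + 0.78) = arctan(0.074/0.78) = 5.42°
∠(j0.074 + 37) = arctan(0.074/37) = 0.11°
∠L(j0.074) = 90.00° − (5.42° + 0.11°) = 84.47°

84.5 deg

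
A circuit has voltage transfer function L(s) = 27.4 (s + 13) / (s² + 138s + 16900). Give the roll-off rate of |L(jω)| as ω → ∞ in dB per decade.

With 1 zero and 2 poles, the high-frequency asymptotic slope is 20 × (1 − 2) = -20 dB/decade.

-20 dB/decade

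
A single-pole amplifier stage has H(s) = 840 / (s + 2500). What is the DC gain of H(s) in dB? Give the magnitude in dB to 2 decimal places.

-9.47 dB

H(0) = 840 / 2500 = 0.336
20 log₁₀(0.336) = -9.473 dB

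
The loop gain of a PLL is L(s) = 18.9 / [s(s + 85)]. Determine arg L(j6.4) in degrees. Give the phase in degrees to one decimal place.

-94.3 deg

∠(j6.4 + 85) = arctan(6.4/85) = 4.31°
∠(j6.4) = 90.00°
∠L(j6.4) = − (4.31° + 90.00°) = -94.31°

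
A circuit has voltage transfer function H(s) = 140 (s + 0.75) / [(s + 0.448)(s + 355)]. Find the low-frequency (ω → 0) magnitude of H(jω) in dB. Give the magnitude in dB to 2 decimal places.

H(0) = 140 × 0.75 / (0.448 × 355) = 0.66021
20 log₁₀(0.66021) = -3.606 dB

-3.61 dB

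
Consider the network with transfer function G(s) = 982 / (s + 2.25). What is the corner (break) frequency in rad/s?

The single real pole at s = −2.25 gives a corner at ω = 2.25 rad/s.

2.25 rad/s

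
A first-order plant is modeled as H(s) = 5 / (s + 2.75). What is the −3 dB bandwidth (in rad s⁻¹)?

For a single-pole low-pass, the −3 dB point is at the pole: ω = 2.75 rad s⁻¹.

2.75 rad s⁻¹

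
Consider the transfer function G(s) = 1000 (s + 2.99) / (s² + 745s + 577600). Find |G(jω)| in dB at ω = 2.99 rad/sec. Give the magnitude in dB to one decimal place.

|j2.99 + 2.99| = √(2.99² + 2.99²) = 4.228
|(j2.99)² + 745(j2.99) + 577600| = |5.7759e+05 + j2227.6| = 5.776e+05
|G(j2.99)| = 1000 × 4.228 / 5.776e+05 = 0.0073209
20 log₁₀(0.0073209) = -42.71 dB

-42.7 dB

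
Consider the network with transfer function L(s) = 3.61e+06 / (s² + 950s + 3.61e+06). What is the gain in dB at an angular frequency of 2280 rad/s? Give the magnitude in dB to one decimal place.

2.6 dB

|(j2280)² + 950(j2280) + 3.61e+06| = |-1.5884e+06 + j2.166e+06| = 2.686e+06
|L(j2280)| = 3.61e+06 / 2.686e+06 = 1.344
20 log₁₀(1.344) = 2.57 dB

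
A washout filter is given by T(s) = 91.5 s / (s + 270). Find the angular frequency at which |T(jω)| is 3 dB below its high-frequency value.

For a single-pole high-pass, the −3 dB point is at the pole: ω = 270 rad/s.

270 rad/s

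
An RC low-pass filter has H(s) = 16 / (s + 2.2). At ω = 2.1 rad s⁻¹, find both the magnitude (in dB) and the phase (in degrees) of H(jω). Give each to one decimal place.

|j2.1 + 2.2| = √(2.1² + 2.2²) = 3.041
|H(j2.1)| = 16 / 3.041 = 5.2608
20 log₁₀(5.2608) = 14.42 dB
∠(j2.1 + 2.2) = arctan(2.1/2.2) = 43.67°
∠H(j2.1) = −43.67° = -43.67°

|H| = 14.4 dB, ∠H = -43.7 deg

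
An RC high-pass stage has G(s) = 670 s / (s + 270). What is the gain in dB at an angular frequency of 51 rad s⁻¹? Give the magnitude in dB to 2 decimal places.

41.89 dB

|j51| = 51
|j51 + 270| = √(51² + 270²) = 274.8
|G(j51)| = 670 × 51 / 274.8 = 124.36
20 log₁₀(124.36) = 41.893 dB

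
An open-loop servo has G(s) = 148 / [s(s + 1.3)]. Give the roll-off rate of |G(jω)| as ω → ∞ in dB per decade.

With 0 zeros and 2 poles, the high-frequency asymptotic slope is 20 × (0 − 2) = -40 dB/decade.

-40 dB/decade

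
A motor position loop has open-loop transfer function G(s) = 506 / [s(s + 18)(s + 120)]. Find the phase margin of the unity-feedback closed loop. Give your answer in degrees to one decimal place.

Gain crossover: |G(jω)| = 1 at ω ≈ 0.234 rad s⁻¹.
∠G(j0.234) = −90° − arctan(0.234/18) − arctan(0.234/120) ≈ -90.86°
PM = 180° + (-90.86°) = 89.14°

89.1 deg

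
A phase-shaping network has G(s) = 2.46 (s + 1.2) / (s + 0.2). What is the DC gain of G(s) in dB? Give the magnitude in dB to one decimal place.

23.4 dB

G(0) = 2.46 × 1.2 / 0.2 = 14.76
20 log₁₀(14.76) = 23.38 dB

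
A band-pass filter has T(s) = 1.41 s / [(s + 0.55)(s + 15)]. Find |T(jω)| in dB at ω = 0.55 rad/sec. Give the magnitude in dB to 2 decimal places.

-23.55 dB

|j0.55| = 0.55
|j0.55 + 0.55| = √(0.55² + 0.55²) = 0.7778
|j0.55 + 15| = √(0.55² + 15²) = 15.01
|T(j0.55)| = 1.41 × 0.55 / (0.7778 × 15.01) = 0.066423
20 log₁₀(0.066423) = -23.554 dB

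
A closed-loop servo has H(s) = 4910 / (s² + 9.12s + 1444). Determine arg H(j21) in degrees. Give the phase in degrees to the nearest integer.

-11°

∠[(j21)² + 9.12(j21) + 1444] = ∠[1003 + j191.52] = 10.81°
∠H(j21) = −10.81° = -10.81°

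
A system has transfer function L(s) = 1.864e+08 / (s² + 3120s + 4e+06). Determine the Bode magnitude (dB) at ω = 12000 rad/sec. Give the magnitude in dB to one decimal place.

|(j12000)² + 3120(j12000) + 4e+06| = |-1.4e+08 + j3.744e+07| = 1.449e+08
|L(j12000)| = 1.864e+08 / 1.449e+08 = 1.2862
20 log₁₀(1.2862) = 2.19 dB

2.2 dB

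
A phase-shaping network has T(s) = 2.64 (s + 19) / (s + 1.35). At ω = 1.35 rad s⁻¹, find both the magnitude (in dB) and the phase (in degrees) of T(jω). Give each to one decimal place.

|T| = 28.4 dB, ∠T = -40.9°

|j1.35 + 19| = √(1.35² + 19²) = 19.05
|j1.35 + 1.35| = √(1.35² + 1.35²) = 1.909
|T(j1.35)| = 2.64 × 19.05 / 1.909 = 26.339
20 log₁₀(26.339) = 28.41 dB
∠(j1.35 + 19) = arctan(1.35/19) = 4.06°
∠(j1.35 + 1.35) = arctan(1.35/1.35) = 45.00°
∠T(j1.35) = 4.06° − 45.00° = -40.94°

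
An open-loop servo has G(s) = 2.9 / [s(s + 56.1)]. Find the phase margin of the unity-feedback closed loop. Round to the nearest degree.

Gain crossover: |G(jω)| = 1 at ω ≈ 0.0517 rad s⁻¹.
∠G(j0.0517) = −90° − arctan(0.0517/56.1) ≈ -90.05°
PM = 180° + (-90.05°) = 89.95°

90°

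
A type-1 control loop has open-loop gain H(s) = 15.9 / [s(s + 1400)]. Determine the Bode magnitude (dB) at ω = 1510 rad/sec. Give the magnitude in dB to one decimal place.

-105.8 dB

|j1510 + 1400| = √(1510² + 1400²) = 2059
|j1510| = 1510
|H(j1510)| = 15.9 / (2059 × 1510) = 5.1137e-06
20 log₁₀(5.1137e-06) = -105.83 dB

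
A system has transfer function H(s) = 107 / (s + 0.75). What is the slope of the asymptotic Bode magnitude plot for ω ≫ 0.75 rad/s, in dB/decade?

With 0 zeros and 1 pole, the high-frequency asymptotic slope is 20 × (0 − 1) = -20 dB/decade.

-20 dB/decade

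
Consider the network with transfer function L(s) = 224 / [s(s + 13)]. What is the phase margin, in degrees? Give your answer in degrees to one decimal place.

Gain crossover: |L(jω)| = 1 at ω ≈ 12.4 rad/sec.
∠L(j12.4) = −90° − arctan(12.4/13) ≈ -133.75°
PM = 180° + (-133.75°) = 46.25°

46.2°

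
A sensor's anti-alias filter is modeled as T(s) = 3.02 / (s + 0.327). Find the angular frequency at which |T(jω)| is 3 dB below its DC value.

For a single-pole low-pass, the −3 dB point is at the pole: ω = 0.327 rad s⁻¹.

0.327 rad s⁻¹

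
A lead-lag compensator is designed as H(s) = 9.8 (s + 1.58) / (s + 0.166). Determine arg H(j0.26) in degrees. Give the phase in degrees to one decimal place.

-48.1°

∠(j0.26 + 1.58) = arctan(0.26/1.58) = 9.34°
∠(j0.26 + 0.166) = arctan(0.26/0.166) = 57.44°
∠H(j0.26) = 9.34° − 57.44° = -48.10°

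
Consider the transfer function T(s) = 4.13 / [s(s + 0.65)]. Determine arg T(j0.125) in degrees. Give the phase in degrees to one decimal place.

-100.9°

∠(j0.125 + 0.65) = arctan(0.125/0.65) = 10.89°
∠(j0.125) = 90.00°
∠T(j0.125) = − (10.89° + 90.00°) = -100.89°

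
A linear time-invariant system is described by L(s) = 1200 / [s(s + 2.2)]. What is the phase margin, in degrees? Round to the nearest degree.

Gain crossover: |L(jω)| = 1 at ω ≈ 34.6 rad/s.
∠L(j34.6) = −90° − arctan(34.6/2.2) ≈ -176.36°
PM = 180° + (-176.36°) = 3.64°

4°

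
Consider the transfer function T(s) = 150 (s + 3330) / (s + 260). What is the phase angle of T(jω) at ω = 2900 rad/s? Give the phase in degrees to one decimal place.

∠(j2900 + 3330) = arctan(2900/3330) = 41.05°
∠(j2900 + 260) = arctan(2900/260) = 84.88°
∠T(j2900) = 41.05° − 84.88° = -43.83°

-43.8 deg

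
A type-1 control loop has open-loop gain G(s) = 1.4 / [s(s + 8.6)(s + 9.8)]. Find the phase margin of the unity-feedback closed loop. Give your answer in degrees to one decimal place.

89.8°

Gain crossover: |G(jω)| = 1 at ω ≈ 0.0166 rad/sec.
∠G(j0.0166) = −90° − arctan(0.0166/8.6) − arctan(0.0166/9.8) ≈ -90.21°
PM = 180° + (-90.21°) = 89.79°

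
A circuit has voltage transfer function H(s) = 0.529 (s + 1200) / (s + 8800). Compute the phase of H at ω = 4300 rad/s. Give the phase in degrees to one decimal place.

48.4 deg

∠(j4300 + 1200) = arctan(4300/1200) = 74.41°
∠(j4300 + 8800) = arctan(4300/8800) = 26.04°
∠H(j4300) = 74.41° − 26.04° = 48.37°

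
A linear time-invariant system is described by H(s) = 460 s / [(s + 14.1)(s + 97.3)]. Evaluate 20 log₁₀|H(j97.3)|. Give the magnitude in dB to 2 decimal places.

|j97.3| = 97.3
|j97.3 + 14.1| = √(97.3² + 14.1²) = 98.32
|j97.3 + 97.3| = √(97.3² + 97.3²) = 137.6
|H(j97.3)| = 460 × 97.3 / (98.32 × 137.6) = 3.3084
20 log₁₀(3.3084) = 10.392 dB

10.39 dB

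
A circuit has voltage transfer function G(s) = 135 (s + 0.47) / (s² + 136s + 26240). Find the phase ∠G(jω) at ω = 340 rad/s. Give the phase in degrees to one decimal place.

∠(j340 + 0.47) = arctan(340/0.47) = 89.92°
∠[(j340)² + 136(j340) + 26240] = ∠[-89360 + j46240] = 152.64°
∠G(j340) = 89.92° − 152.64° = -62.72°

-62.7 deg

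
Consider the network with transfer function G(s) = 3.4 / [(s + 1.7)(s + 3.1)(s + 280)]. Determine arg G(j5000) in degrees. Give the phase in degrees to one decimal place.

-266.7°

∠(j5000 + 1.7) = arctan(5000/1.7) = 89.98°
∠(j5000 + 3.1) = arctan(5000/3.1) = 89.96°
∠(j5000 + 280) = arctan(5000/280) = 86.79°
∠G(j5000) = − (89.98° + 89.96° + 86.79°) = -266.74°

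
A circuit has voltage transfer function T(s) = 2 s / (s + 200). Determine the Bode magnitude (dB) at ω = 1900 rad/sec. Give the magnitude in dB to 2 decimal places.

|j1900| = 1900
|j1900 + 200| = √(1900² + 200²) = 1910
|T(j1900)| = 2 × 1900 / 1910 = 1.989
20 log₁₀(1.989) = 5.973 dB

5.97 dB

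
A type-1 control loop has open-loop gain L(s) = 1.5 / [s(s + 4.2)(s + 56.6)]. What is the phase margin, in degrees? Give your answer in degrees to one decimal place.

89.9 deg

Gain crossover: |L(jω)| = 1 at ω ≈ 0.00631 rad/s.
∠L(j0.00631) = −90° − arctan(0.00631/4.2) − arctan(0.00631/56.6) ≈ -90.09°
PM = 180° + (-90.09°) = 89.91°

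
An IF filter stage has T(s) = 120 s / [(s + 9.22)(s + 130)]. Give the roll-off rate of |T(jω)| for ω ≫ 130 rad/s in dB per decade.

-20 dB/decade

With 1 zero and 2 poles, the high-frequency asymptotic slope is 20 × (1 − 2) = -20 dB/decade.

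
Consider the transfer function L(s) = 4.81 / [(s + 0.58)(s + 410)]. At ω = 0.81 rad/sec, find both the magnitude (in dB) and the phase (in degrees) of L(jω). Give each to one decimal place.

|j0.81 + 0.58| = √(0.81² + 0.58²) = 0.9962
|j0.81 + 410| = √(0.81² + 410²) = 410
|L(j0.81)| = 4.81 / (0.9962 × 410) = 0.011776
20 log₁₀(0.011776) = -38.58 dB
∠(j0.81 + 0.58) = arctan(0.81/0.58) = 54.40°
∠(j0.81 + 410) = arctan(0.81/410) = 0.11°
∠L(j0.81) = − (54.40° + 0.11°) = -54.51°

|L| = -38.6 dB, ∠L = -54.5°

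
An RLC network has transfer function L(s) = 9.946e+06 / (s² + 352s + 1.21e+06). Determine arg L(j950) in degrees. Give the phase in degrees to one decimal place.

-47.4 deg

∠[(j950)² + 352(j950) + 1.21e+06] = ∠[3.075e+05 + j3.344e+05] = 47.40°
∠L(j950) = −47.40° = -47.40°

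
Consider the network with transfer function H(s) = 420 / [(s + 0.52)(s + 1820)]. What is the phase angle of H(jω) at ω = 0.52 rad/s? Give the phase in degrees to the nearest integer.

-45 deg

∠(j0.52 + 0.52) = arctan(0.52/0.52) = 45.00°
∠(j0.52 + 1820) = arctan(0.52/1820) = 0.02°
∠H(j0.52) = − (45.00° + 0.02°) = -45.02°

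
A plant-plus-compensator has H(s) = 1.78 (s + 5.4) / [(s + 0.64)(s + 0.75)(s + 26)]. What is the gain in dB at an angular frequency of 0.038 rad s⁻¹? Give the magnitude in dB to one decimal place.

|j0.038 + 5.4| = √(0.038² + 5.4²) = 5.4
|j0.038 + 0.64| = √(0.038² + 0.64²) = 0.6411
|j0.038 + 0.75| = √(0.038² + 0.75²) = 0.751
|j0.038 + 26| = √(0.038² + 26²) = 26
|H(j0.038)| = 1.78 × 5.4 / (0.6411 × 0.751 × 26) = 0.76787
20 log₁₀(0.76787) = -2.29 dB

-2.3 dB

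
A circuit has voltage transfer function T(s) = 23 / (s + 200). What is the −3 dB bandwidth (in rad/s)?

For a single-pole low-pass, the −3 dB point is at the pole: ω = 200 rad/s.

200 rad/s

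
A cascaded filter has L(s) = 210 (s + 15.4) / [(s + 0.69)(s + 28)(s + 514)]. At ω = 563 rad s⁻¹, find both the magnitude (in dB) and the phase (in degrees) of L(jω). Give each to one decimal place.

|L| = -66.2 dB, ∠L = -136.3°

|j563 + 15.4| = √(563² + 15.4²) = 563.2
|j563 + 0.69| = √(563² + 0.69²) = 563
|j563 + 28| = √(563² + 28²) = 563.7
|j563 + 514| = √(563² + 514²) = 762.3
|L(j563)| = 210 × 563.2 / (563 × 563.7 × 762.3) = 0.00048886
20 log₁₀(0.00048886) = -66.22 dB
∠(j563 + 15.4) = arctan(563/15.4) = 88.43°
∠(j563 + 0.69) = arctan(563/0.69) = 89.93°
∠(j563 + 28) = arctan(563/28) = 87.15°
∠(j563 + 514) = arctan(563/514) = 47.60°
∠L(j563) = 88.43° − (89.93° + 87.15° + 47.60°) = -136.25°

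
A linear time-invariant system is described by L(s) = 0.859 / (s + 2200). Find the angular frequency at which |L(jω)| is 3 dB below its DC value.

For a single-pole low-pass, the −3 dB point is at the pole: ω = 2200 rad/sec.

2200 rad/sec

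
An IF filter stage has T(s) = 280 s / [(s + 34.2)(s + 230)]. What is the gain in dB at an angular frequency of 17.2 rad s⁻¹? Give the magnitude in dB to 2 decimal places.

|j17.2| = 17.2
|j17.2 + 34.2| = √(17.2² + 34.2²) = 38.28
|j17.2 + 230| = √(17.2² + 230²) = 230.6
|T(j17.2)| = 280 × 17.2 / (38.28 × 230.6) = 0.54545
20 log₁₀(0.54545) = -5.265 dB

-5.26 dB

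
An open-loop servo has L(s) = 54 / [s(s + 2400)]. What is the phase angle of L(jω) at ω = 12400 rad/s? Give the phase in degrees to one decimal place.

∠(j12400 + 2400) = arctan(12400/2400) = 79.05°
∠(j12400) = 90.00°
∠L(j12400) = − (79.05° + 90.00°) = -169.05°

-169.0°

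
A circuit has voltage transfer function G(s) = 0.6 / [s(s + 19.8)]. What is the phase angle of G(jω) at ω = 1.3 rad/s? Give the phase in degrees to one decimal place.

-93.8°

∠(j1.3 + 19.8) = arctan(1.3/19.8) = 3.76°
∠(j1.3) = 90.00°
∠G(j1.3) = − (3.76° + 90.00°) = -93.76°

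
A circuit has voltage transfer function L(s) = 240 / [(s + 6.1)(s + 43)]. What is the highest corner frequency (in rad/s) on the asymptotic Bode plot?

Break frequencies occur at each pole and zero magnitude: 6.1 rad/s, 43 rad/s.
The highest is 43 rad/s.

43 rad/s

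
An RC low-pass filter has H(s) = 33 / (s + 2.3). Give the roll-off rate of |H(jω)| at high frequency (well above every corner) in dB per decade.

With 0 zeros and 1 pole, the high-frequency asymptotic slope is 20 × (0 − 1) = -20 dB/decade.

-20 dB/decade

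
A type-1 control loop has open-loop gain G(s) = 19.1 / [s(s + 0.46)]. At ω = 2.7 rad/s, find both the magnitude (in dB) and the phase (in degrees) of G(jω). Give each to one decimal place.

|G| = 8.2 dB, ∠G = -170.3°

|j2.7 + 0.46| = √(2.7² + 0.46²) = 2.739
|j2.7| = 2.7
|G(j2.7)| = 19.1 / (2.739 × 2.7) = 2.5828
20 log₁₀(2.5828) = 8.24 dB
∠(j2.7 + 0.46) = arctan(2.7/0.46) = 80.33°
∠(j2.7) = 90.00°
∠G(j2.7) = − (80.33° + 90.00°) = -170.33°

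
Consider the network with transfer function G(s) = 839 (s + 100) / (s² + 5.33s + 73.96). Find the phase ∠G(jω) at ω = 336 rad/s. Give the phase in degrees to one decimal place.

∠(j336 + 100) = arctan(336/100) = 73.43°
∠[(j336)² + 5.33(j336) + 73.96] = ∠[-1.1282e+05 + j1790.9] = 179.09°
∠G(j336) = 73.43° − 179.09° = -105.66°

-105.7 deg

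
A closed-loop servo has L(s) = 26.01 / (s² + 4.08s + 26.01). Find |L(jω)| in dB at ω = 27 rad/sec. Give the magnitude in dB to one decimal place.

|(j27)² + 4.08(j27) + 26.01| = |-702.99 + j110.16| = 711.6
|L(j27)| = 26.01 / 711.6 = 0.036553
20 log₁₀(0.036553) = -28.74 dB

-28.7 dB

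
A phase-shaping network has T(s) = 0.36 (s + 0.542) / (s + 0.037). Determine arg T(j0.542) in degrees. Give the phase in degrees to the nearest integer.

∠(j0.542 + 0.542) = arctan(0.542/0.542) = 45.00°
∠(j0.542 + 0.037) = arctan(0.542/0.037) = 86.09°
∠T(j0.542) = 45.00° − 86.09° = -41.09°

-41°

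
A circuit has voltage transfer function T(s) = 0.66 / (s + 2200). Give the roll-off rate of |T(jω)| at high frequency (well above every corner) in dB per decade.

-20 dB/decade

With 0 zeros and 1 pole, the high-frequency asymptotic slope is 20 × (0 − 1) = -20 dB/decade.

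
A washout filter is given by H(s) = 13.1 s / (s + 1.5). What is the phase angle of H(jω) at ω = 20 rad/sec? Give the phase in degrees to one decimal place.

4.3 deg

∠(j20) = 90.00°
∠(j20 + 1.5) = arctan(20/1.5) = 85.71°
∠H(j20) = 90.00° − 85.71° = 4.29°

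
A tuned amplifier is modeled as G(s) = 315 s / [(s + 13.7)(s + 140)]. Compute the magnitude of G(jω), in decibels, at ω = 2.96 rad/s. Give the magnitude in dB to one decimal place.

|j2.96| = 2.96
|j2.96 + 13.7| = √(2.96² + 13.7²) = 14.02
|j2.96 + 140| = √(2.96² + 140²) = 140
|G(j2.96)| = 315 × 2.96 / (14.02 × 140) = 0.47506
20 log₁₀(0.47506) = -6.47 dB

-6.5 dB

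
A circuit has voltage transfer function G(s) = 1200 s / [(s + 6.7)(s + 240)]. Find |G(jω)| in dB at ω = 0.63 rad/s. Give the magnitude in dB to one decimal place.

-6.6 dB

|j0.63| = 0.63
|j0.63 + 6.7| = √(0.63² + 6.7²) = 6.73
|j0.63 + 240| = √(0.63² + 240²) = 240
|G(j0.63)| = 1200 × 0.63 / (6.73 × 240) = 0.46808
20 log₁₀(0.46808) = -6.59 dB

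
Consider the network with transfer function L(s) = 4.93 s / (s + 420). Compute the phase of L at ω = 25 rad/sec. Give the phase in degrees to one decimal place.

∠(j25) = 90.00°
∠(j25 + 420) = arctan(25/420) = 3.41°
∠L(j25) = 90.00° − 3.41° = 86.59°

86.6°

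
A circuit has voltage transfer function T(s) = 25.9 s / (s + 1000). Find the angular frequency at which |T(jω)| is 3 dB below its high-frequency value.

1000 rad/s

For a single-pole high-pass, the −3 dB point is at the pole: ω = 1000 rad/s.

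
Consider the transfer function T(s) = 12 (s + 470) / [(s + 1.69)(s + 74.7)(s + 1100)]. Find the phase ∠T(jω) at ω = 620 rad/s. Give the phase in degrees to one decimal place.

∠(j620 + 470) = arctan(620/470) = 52.84°
∠(j620 + 1.69) = arctan(620/1.69) = 89.84°
∠(j620 + 74.7) = arctan(620/74.7) = 83.13°
∠(j620 + 1100) = arctan(620/1100) = 29.41°
∠T(j620) = 52.84° − (89.84° + 83.13° + 29.41°) = -149.55°

-149.5°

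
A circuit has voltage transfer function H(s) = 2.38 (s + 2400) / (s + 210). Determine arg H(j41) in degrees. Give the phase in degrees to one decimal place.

∠(j41 + 2400) = arctan(41/2400) = 0.98°
∠(j41 + 210) = arctan(41/210) = 11.05°
∠H(j41) = 0.98° − 11.05° = -10.07°

-10.1°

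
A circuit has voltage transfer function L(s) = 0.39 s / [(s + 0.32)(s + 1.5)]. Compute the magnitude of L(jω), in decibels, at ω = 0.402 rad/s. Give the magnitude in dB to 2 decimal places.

-14.13 dB

|j0.402| = 0.402
|j0.402 + 0.32| = √(0.402² + 0.32²) = 0.5138
|j0.402 + 1.5| = √(0.402² + 1.5²) = 1.553
|L(j0.402)| = 0.39 × 0.402 / (0.5138 × 1.553) = 0.19649
20 log₁₀(0.19649) = -14.133 dB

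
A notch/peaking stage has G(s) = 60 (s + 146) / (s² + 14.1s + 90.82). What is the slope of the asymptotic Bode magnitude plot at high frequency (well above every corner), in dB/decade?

-20 dB/decade

With 1 zero and 2 poles, the high-frequency asymptotic slope is 20 × (1 − 2) = -20 dB/decade.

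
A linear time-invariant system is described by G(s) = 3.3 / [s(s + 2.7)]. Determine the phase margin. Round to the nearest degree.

67 deg

Gain crossover: |G(jω)| = 1 at ω ≈ 1.13 rad/s.
∠G(j1.13) = −90° − arctan(1.13/2.7) ≈ -112.67°
PM = 180° + (-112.67°) = 67.33°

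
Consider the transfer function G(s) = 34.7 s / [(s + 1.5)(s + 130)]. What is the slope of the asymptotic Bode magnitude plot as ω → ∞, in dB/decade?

With 1 zero and 2 poles, the high-frequency asymptotic slope is 20 × (1 − 2) = -20 dB/decade.

-20 dB/decade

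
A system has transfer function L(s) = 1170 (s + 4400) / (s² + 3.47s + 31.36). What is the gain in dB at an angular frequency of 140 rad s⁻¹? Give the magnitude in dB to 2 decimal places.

|j140 + 4400| = √(140² + 4400²) = 4402
|(j140)² + 3.47(j140) + 31.36| = |-19569 + j485.8| = 1.957e+04
|L(j140)| = 1170 × 4402 / 1.957e+04 = 263.13
20 log₁₀(263.13) = 48.403 dB

48.40 dB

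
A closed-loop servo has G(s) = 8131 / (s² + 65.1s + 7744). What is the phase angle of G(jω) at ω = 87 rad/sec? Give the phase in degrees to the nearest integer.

-88°

∠[(j87)² + 65.1(j87) + 7744] = ∠[175 + j5663.7] = 88.23°
∠G(j87) = −88.23° = -88.23°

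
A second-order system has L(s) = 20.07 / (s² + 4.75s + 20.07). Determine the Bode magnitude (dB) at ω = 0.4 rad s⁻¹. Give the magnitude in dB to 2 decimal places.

|(j0.4)² + 4.75(j0.4) + 20.07| = |19.91 + j1.9| = 20
|L(j0.4)| = 20.07 / 20 = 1.0035
20 log₁₀(1.0035) = 0.030 dB

0.03 dB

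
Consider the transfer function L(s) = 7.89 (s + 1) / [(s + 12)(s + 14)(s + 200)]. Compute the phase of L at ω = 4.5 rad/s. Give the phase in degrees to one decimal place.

∠(j4.5 + 1) = arctan(4.5/1) = 77.47°
∠(j4.5 + 12) = arctan(4.5/12) = 20.56°
∠(j4.5 + 14) = arctan(4.5/14) = 17.82°
∠(j4.5 + 200) = arctan(4.5/200) = 1.29°
∠L(j4.5) = 77.47° − (20.56° + 17.82° + 1.29°) = 37.81°

37.8°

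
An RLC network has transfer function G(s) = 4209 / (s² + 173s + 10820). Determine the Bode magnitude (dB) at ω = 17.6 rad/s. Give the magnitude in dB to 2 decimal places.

|(j17.6)² + 173(j17.6) + 10820| = |10510 + j3044.8| = 1.094e+04
|G(j17.6)| = 4209 / 1.094e+04 = 0.38465
20 log₁₀(0.38465) = -8.299 dB

-8.30 dB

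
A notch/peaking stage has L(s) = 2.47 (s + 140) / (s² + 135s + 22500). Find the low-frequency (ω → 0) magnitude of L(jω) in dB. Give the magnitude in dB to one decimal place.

L(0) = 2.47 × 140 / 22500 = 0.015369
20 log₁₀(0.015369) = -36.27 dB

-36.3 dB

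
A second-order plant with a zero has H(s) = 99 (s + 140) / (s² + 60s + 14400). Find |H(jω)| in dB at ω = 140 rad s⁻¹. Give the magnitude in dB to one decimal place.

6.0 dB

|j140 + 140| = √(140² + 140²) = 198
|(j140)² + 60(j140) + 14400| = |-5200 + j8400| = 9879
|H(j140)| = 99 × 198 / 9879 = 1.9841
20 log₁₀(1.9841) = 5.95 dB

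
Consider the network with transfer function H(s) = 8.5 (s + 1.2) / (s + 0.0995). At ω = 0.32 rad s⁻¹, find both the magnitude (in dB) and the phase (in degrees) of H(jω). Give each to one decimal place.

|H| = 30.0 dB, ∠H = -57.8°

|j0.32 + 1.2| = √(0.32² + 1.2²) = 1.242
|j0.32 + 0.0995| = √(0.32² + 0.0995²) = 0.3351
|H(j0.32)| = 8.5 × 1.242 / 0.3351 = 31.501
20 log₁₀(31.501) = 29.97 dB
∠(j0.32 + 1.2) = arctan(0.32/1.2) = 14.93°
∠(j0.32 + 0.0995) = arctan(0.32/0.0995) = 72.73°
∠H(j0.32) = 14.93° − 72.73° = -57.80°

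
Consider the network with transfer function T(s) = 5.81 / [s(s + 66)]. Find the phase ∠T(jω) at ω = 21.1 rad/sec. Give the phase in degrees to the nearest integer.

∠(j21.1 + 66) = arctan(21.1/66) = 17.73°
∠(j21.1) = 90.00°
∠T(j21.1) = − (17.73° + 90.00°) = -107.73°

-108 deg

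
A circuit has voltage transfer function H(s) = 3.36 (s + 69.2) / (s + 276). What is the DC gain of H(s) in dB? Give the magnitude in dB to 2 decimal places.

H(0) = 3.36 × 69.2 / 276 = 0.84243
20 log₁₀(0.84243) = -1.489 dB

-1.49 dB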